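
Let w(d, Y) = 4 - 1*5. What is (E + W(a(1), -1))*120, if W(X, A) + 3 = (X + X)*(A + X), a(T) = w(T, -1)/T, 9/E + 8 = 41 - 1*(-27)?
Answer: 138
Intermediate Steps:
E = 3/20 (E = 9/(-8 + (41 - 1*(-27))) = 9/(-8 + (41 + 27)) = 9/(-8 + 68) = 9/60 = 9*(1/60) = 3/20 ≈ 0.15000)
w(d, Y) = -1 (w(d, Y) = 4 - 5 = -1)
a(T) = -1/T
W(X, A) = -3 + 2*X*(A + X) (W(X, A) = -3 + (X + X)*(A + X) = -3 + (2*X)*(A + X) = -3 + 2*X*(A + X))
(E + W(a(1), -1))*120 = (3/20 + (-3 + 2*(-1/1)² + 2*(-1)*(-1/1)))*120 = (3/20 + (-3 + 2*(-1*1)² + 2*(-1)*(-1*1)))*120 = (3/20 + (-3 + 2*(-1)² + 2*(-1)*(-1)))*120 = (3/20 + (-3 + 2*1 + 2))*120 = (3/20 + (-3 + 2 + 2))*120 = (3/20 + 1)*120 = (23/20)*120 = 138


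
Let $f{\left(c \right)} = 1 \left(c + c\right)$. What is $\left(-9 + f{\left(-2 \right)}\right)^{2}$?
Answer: $169$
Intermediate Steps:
$f{\left(c \right)} = 2 c$ ($f{\left(c \right)} = 1 \cdot 2 c = 2 c$)
$\left(-9 + f{\left(-2 \right)}\right)^{2} = \left(-9 + 2 \left(-2\right)\right)^{2} = \left(-9 - 4\right)^{2} = \left(-13\right)^{2} = 169$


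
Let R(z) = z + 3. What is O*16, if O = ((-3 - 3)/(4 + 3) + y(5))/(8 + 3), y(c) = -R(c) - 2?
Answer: -1216/77 ≈ -15.792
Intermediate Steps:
R(z) = 3 + z
y(c) = -5 - c (y(c) = -(3 + c) - 2 = (-3 - c) - 2 = -5 - c)
O = -76/77 (O = ((-3 - 3)/(4 + 3) + (-5 - 1*5))/(8 + 3) = (-6/7 + (-5 - 5))/11 = (-6*⅐ - 10)*(1/11) = (-6/7 - 10)*(1/11) = -76/7*1/11 = -76/77 ≈ -0.98701)
O*16 = -76/77*16 = -1216/77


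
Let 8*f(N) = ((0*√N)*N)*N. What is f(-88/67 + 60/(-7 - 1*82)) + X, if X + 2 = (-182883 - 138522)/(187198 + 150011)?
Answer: -331941/112403 ≈ -2.9531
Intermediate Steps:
f(N) = 0 (f(N) = (((0*√N)*N)*N)/8 = ((0*N)*N)/8 = (0*N)/8 = (⅛)*0 = 0)
X = -331941/112403 (X = -2 + (-182883 - 138522)/(187198 + 150011) = -2 - 321405/337209 = -2 - 321405*1/337209 = -2 - 107135/112403 = -331941/112403 ≈ -2.9531)
f(-88/67 + 60/(-7 - 1*82)) + X = 0 - 331941/112403 = -331941/112403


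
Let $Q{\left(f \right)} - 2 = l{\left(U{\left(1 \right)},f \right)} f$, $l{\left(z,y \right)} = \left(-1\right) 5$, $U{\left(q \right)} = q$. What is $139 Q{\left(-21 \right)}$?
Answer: $14873$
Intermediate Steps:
$l{\left(z,y \right)} = -5$
$Q{\left(f \right)} = 2 - 5 f$
$139 Q{\left(-21 \right)} = 139 \left(2 - -105\right) = 139 \left(2 + 105\right) = 139 \cdot 107 = 14873$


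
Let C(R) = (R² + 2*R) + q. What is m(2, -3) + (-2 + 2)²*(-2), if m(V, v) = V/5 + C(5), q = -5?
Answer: 152/5 ≈ 30.400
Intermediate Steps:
C(R) = -5 + R² + 2*R (C(R) = (R² + 2*R) - 5 = -5 + R² + 2*R)
m(V, v) = 30 + V/5 (m(V, v) = V/5 + (-5 + 5² + 2*5) = V/5 + (-5 + 25 + 10) = V/5 + 30 = 30 + V/5)
m(2, -3) + (-2 + 2)²*(-2) = (30 + (⅕)*2) + (-2 + 2)²*(-2) = (30 + ⅖) + 0²*(-2) = 152/5 + 0*(-2) = 152/5 + 0 = 152/5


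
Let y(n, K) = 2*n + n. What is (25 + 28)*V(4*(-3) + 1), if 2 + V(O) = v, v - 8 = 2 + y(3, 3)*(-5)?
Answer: -1961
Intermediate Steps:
y(n, K) = 3*n
v = -35 (v = 8 + (2 + (3*3)*(-5)) = 8 + (2 + 9*(-5)) = 8 + (2 - 45) = 8 - 43 = -35)
V(O) = -37 (V(O) = -2 - 35 = -37)
(25 + 28)*V(4*(-3) + 1) = (25 + 28)*(-37) = 53*(-37) = -1961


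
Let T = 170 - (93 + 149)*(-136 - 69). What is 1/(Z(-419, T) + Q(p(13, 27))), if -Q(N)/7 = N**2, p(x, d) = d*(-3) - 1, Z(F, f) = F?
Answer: -1/47487 ≈ -2.1058e-5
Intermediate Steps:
T = 49780 (T = 170 - 242*(-205) = 170 - 1*(-49610) = 170 + 49610 = 49780)
p(x, d) = -1 - 3*d (p(x, d) = -3*d - 1 = -1 - 3*d)
Q(N) = -7*N**2
1/(Z(-419, T) + Q(p(13, 27))) = 1/(-419 - 7*(-1 - 3*27)**2) = 1/(-419 - 7*(-1 - 81)**2) = 1/(-419 - 7*(-82)**2) = 1/(-419 - 7*6724) = 1/(-419 - 47068) = 1/(-47487) = -1/47487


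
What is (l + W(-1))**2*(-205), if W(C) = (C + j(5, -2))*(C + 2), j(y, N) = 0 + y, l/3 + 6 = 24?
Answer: -689620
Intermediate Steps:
l = 54 (l = -18 + 3*24 = -18 + 72 = 54)
j(y, N) = y
W(C) = (2 + C)*(5 + C) (W(C) = (C + 5)*(C + 2) = (5 + C)*(2 + C) = (2 + C)*(5 + C))
(l + W(-1))**2*(-205) = (54 + (10 + (-1)**2 + 7*(-1)))**2*(-205) = (54 + (10 + 1 - 7))**2*(-205) = (54 + 4)**2*(-205) = 58**2*(-205) = 3364*(-205) = -689620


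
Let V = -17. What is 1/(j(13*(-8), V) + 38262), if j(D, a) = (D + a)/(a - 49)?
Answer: 6/229583 ≈ 2.6134e-5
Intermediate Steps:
j(D, a) = (D + a)/(-49 + a)
1/(j(13*(-8), V) + 38262) = 1/((13*(-8) - 17)/(-49 - 17) + 38262) = 1/((-104 - 17)/(-66) + 38262) = 1/(-1/66*(-121) + 38262) = 1/(11/6 + 38262) = 1/(229583/6) = 6/229583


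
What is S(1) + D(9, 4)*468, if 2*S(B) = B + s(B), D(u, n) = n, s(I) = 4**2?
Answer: 3761/2 ≈ 1880.5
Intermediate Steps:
s(I) = 16
S(B) = 8 + B/2 (S(B) = (B + 16)/2 = (16 + B)/2 = 8 + B/2)
S(1) + D(9, 4)*468 = (8 + (1/2)*1) + 4*468 = (8 + 1/2) + 1872 = 17/2 + 1872 = 3761/2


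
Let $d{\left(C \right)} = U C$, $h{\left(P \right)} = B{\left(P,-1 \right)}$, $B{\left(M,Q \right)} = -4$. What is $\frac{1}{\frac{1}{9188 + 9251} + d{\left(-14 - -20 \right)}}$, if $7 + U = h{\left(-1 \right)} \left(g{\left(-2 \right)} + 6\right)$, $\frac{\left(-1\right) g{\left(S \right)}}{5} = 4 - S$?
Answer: $\frac{18439}{9846427} \approx 0.0018727$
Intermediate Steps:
$h{\left(P \right)} = -4$
$g{\left(S \right)} = -20 + 5 S$ ($g{\left(S \right)} = - 5 \left(4 - S\right) = -20 + 5 S$)
$U = 89$ ($U = -7 - 4 \left(\left(-20 + 5 \left(-2\right)\right) + 6\right) = -7 - 4 \left(\left(-20 - 10\right) + 6\right) = -7 - 4 \left(-30 + 6\right) = -7 - -96 = -7 + 96 = 89$)
$d{\left(C \right)} = 89 C$
$\frac{1}{\frac{1}{9188 + 9251} + d{\left(-14 - -20 \right)}} = \frac{1}{\frac{1}{9188 + 9251} + 89 \left(-14 - -20\right)} = \frac{1}{\frac{1}{18439} + 89 \left(-14 + 20\right)} = \frac{1}{\frac{1}{18439} + 89 \cdot 6} = \frac{1}{\frac{1}{18439} + 534} = \frac{1}{\frac{9846427}{18439}} = \frac{18439}{9846427}$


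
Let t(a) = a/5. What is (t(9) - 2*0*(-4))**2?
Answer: 81/25 ≈ 3.2400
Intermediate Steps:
t(a) = a/5 (t(a) = a*(1/5) = a/5)
(t(9) - 2*0*(-4))**2 = ((1/5)*9 - 2*0*(-4))**2 = (9/5 + 0*(-4))**2 = (9/5 + 0)**2 = (9/5)**2 = 81/25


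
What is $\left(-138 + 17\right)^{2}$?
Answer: $14641$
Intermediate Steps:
$\left(-138 + 17\right)^{2} = \left(-121\right)^{2} = 14641$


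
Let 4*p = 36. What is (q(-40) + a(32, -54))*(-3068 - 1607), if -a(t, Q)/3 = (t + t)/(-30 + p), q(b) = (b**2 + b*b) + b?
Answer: -103710200/7 ≈ -1.4816e+7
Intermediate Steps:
p = 9 (p = (1/4)*36 = 9)
q(b) = b + 2*b**2 (q(b) = (b**2 + b**2) + b = 2*b**2 + b = b + 2*b**2)
a(t, Q) = 2*t/7 (a(t, Q) = -3*(t + t)/(-30 + 9) = -3*2*t/(-21) = -3*2*t*(-1)/21 = -(-2)*t/7 = 2*t/7)
(q(-40) + a(32, -54))*(-3068 - 1607) = (-40*(1 + 2*(-40)) + (2/7)*32)*(-3068 - 1607) = (-40*(1 - 80) + 64/7)*(-4675) = (-40*(-79) + 64/7)*(-4675) = (3160 + 64/7)*(-4675) = (22184/7)*(-4675) = -103710200/7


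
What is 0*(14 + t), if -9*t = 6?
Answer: 0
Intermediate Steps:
t = -2/3 (t = -1/9*6 = -2/3 ≈ -0.66667)
0*(14 + t) = 0*(14 - 2/3) = 0*(40/3) = 0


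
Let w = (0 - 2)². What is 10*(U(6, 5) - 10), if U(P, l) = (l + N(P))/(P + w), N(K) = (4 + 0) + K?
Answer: -85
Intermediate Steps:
N(K) = 4 + K
w = 4 (w = (-2)² = 4)
U(P, l) = (4 + P + l)/(4 + P) (U(P, l) = (l + (4 + P))/(P + 4) = (4 + P + l)/(4 + P))
10*(U(6, 5) - 10) = 10*((4 + 6 + 5)/(4 + 6) - 10) = 10*(15/10 - 10) = 10*((⅒)*15 - 10) = 10*(3/2 - 10) = 10*(-17/2) = -85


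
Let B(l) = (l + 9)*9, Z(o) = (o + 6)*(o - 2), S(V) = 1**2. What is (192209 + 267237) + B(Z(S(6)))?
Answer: 459464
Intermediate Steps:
S(V) = 1
Z(o) = (-2 + o)*(6 + o) (Z(o) = (6 + o)*(-2 + o) = (-2 + o)*(6 + o))
B(l) = 81 + 9*l (B(l) = (9 + l)*9 = 81 + 9*l)
(192209 + 267237) + B(Z(S(6))) = (192209 + 267237) + (81 + 9*(-12 + 1**2 + 4*1)) = 459446 + (81 + 9*(-12 + 1 + 4)) = 459446 + (81 + 9*(-7)) = 459446 + (81 - 63) = 459446 + 18 = 459464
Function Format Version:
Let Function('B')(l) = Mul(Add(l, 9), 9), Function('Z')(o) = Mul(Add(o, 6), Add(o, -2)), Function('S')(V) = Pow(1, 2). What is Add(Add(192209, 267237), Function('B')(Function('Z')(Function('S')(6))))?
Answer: 459464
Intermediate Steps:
Function('S')(V) = 1
Function('Z')(o) = Mul(Add(-2, o), Add(6, o)) (Function('Z')(o) = Mul(Add(6, o), Add(-2, o)) = Mul(Add(-2, o), Add(6, o)))
Function('B')(l) = Add(81, Mul(9, l)) (Function('B')(l) = Mul(Add(9, l), 9) = Add(81, Mul(9, l)))
Add(Add(192209, 267237), Function('B')(Function('Z')(Function('S')(6)))) = Add(Add(192209, 267237), Add(81, Mul(9, Add(-12, Pow(1, 2), Mul(4, 1))))) = Add(459446, Add(81, Mul(9, Add(-12, 1, 4)))) = Add(459446, Add(81, Mul(9, -7))) = Add(459446, Add(81, -63)) = Add(459446, 18) = 459464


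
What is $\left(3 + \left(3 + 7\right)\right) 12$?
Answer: $156$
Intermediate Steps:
$\left(3 + \left(3 + 7\right)\right) 12 = \left(3 + 10\right) 12 = 13 \cdot 12 = 156$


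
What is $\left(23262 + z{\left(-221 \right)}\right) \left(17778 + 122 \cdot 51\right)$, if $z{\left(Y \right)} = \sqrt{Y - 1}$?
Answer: $558288000 + 24000 i \sqrt{222} \approx 5.5829 \cdot 10^{8} + 3.5759 \cdot 10^{5} i$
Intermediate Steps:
$z{\left(Y \right)} = \sqrt{-1 + Y}$
$\left(23262 + z{\left(-221 \right)}\right) \left(17778 + 122 \cdot 51\right) = \left(23262 + \sqrt{-1 - 221}\right) \left(17778 + 122 \cdot 51\right) = \left(23262 + \sqrt{-222}\right) \left(17778 + 6222\right) = \left(23262 + i \sqrt{222}\right) 24000 = 558288000 + 24000 i \sqrt{222}$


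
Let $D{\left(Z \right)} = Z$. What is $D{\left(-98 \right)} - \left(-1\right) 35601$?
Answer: $35503$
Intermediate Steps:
$D{\left(-98 \right)} - \left(-1\right) 35601 = -98 - \left(-1\right) 35601 = -98 - -35601 = -98 + 35601 = 35503$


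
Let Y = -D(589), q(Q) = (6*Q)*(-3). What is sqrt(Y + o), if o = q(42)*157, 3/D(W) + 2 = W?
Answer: I*sqrt(40897585509)/587 ≈ 344.52*I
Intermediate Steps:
q(Q) = -18*Q
D(W) = 3/(-2 + W)
o = -118692 (o = -18*42*157 = -756*157 = -118692)
Y = -3/587 (Y = -3/(-2 + 589) = -3/587 ≈ -0.0051107)
sqrt(Y + o) = sqrt(-3/587 - 118692) = sqrt(-69672207/587) = I*sqrt(40897585509)/587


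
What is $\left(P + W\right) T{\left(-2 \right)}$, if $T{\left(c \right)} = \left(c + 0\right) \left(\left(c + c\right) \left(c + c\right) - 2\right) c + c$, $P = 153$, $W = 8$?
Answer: $8694$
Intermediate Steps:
$T{\left(c \right)} = c + c^{2} \left(-2 + 4 c^{2}\right)$ ($T{\left(c \right)} = c \left(2 c 2 c - 2\right) c + c = c \left(4 c^{2} - 2\right) c + c = c \left(-2 + 4 c^{2}\right) c + c = c^{2} \left(-2 + 4 c^{2}\right) + c = c + c^{2} \left(-2 + 4 c^{2}\right)$)
$\left(P + W\right) T{\left(-2 \right)} = \left(153 + 8\right) \left(- 2 \left(1 - -4 + 4 \left(-2\right)^{3}\right)\right) = 161 \left(- 2 \left(1 + 4 + 4 \left(-8\right)\right)\right) = 161 \left(- 2 \left(1 + 4 - 32\right)\right) = 161 \left(\left(-2\right) \left(-27\right)\right) = 161 \cdot 54 = 8694$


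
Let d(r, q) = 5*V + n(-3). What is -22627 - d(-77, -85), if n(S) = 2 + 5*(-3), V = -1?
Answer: -22609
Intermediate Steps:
n(S) = -13 (n(S) = 2 - 15 = -13)
d(r, q) = -18 (d(r, q) = 5*(-1) - 13 = -5 - 13 = -18)
-22627 - d(-77, -85) = -22627 - 1*(-18) = -22627 + 18 = -22609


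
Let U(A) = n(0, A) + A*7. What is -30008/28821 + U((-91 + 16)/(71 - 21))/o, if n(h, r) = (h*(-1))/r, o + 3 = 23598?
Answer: -36325199/34873410 ≈ -1.0416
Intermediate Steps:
o = 23595 (o = -3 + 23598 = 23595)
n(h, r) = -h/r (n(h, r) = (-h)/r = -h/r)
U(A) = 7*A (U(A) = -1*0/A + A*7 = 0 + 7*A = 7*A)
-30008/28821 + U((-91 + 16)/(71 - 21))/o = -30008/28821 + (7*((-91 + 16)/(71 - 21)))/23595 = -30008*1/28821 + (7*(-75/50))*(1/23595) = -30008/28821 + (7*(-75*1/50))*(1/23595) = -30008/28821 + (7*(-3/2))*(1/23595) = -30008/28821 - 21/2*1/23595 = -30008/28821 - 7/15730 = -36325199/34873410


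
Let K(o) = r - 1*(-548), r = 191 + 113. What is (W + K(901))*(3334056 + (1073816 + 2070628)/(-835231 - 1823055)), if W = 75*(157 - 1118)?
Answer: -315620139290464278/1329143 ≈ -2.3746e+11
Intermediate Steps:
r = 304
K(o) = 852 (K(o) = 304 - 1*(-548) = 304 + 548 = 852)
W = -72075 (W = 75*(-961) = -72075)
(W + K(901))*(3334056 + (1073816 + 2070628)/(-835231 - 1823055)) = (-72075 + 852)*(3334056 + (1073816 + 2070628)/(-835231 - 1823055)) = -71223*(3334056 + 3144444/(-2658286)) = -71223*(3334056 + 3144444*(-1/2658286)) = -71223*(3334056 - 1572222/1329143) = -71223*4431435621786/1329143 = -315620139290464278/1329143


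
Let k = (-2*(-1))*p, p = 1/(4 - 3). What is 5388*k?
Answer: 10776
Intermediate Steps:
p = 1 (p = 1/1 = 1)
k = 2 (k = -2*(-1)*1 = 2*1 = 2)
5388*k = 5388*2 = 10776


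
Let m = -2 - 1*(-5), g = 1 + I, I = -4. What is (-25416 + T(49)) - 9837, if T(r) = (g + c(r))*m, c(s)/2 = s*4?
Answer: -34086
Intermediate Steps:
g = -3 (g = 1 - 4 = -3)
m = 3 (m = -2 + 5 = 3)
c(s) = 8*s (c(s) = 2*(s*4) = 2*(4*s) = 8*s)
T(r) = -9 + 24*r (T(r) = (-3 + 8*r)*3 = -9 + 24*r)
(-25416 + T(49)) - 9837 = (-25416 + (-9 + 24*49)) - 9837 = (-25416 + (-9 + 1176)) - 9837 = (-25416 + 1167) - 9837 = -24249 - 9837 = -34086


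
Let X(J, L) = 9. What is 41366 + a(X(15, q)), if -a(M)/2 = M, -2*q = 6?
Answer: 41348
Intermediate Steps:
q = -3 (q = -½*6 = -3)
a(M) = -2*M
41366 + a(X(15, q)) = 41366 - 2*9 = 41366 - 18 = 41348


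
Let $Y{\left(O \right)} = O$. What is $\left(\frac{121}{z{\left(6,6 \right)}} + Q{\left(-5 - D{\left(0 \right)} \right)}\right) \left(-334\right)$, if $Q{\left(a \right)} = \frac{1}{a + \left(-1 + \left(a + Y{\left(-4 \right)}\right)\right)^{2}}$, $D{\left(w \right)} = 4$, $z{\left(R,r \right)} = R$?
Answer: $- \frac{3779711}{561} \approx -6737.5$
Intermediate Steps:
$Q{\left(a \right)} = \frac{1}{a + \left(-5 + a\right)^{2}}$ ($Q{\left(a \right)} = \frac{1}{a + \left(-1 + \left(a - 4\right)\right)^{2}} = \frac{1}{a + \left(-1 + \left(-4 + a\right)\right)^{2}} = \frac{1}{a + \left(-5 + a\right)^{2}}$)
$\left(\frac{121}{z{\left(6,6 \right)}} + Q{\left(-5 - D{\left(0 \right)} \right)}\right) \left(-334\right) = \left(\frac{121}{6} + \frac{1}{\left(-5 - 4\right) + \left(-5 - 9\right)^{2}}\right) \left(-334\right) = \left(121 \cdot \frac{1}{6} + \frac{1}{\left(-5 - 4\right) + \left(-5 - 9\right)^{2}}\right) \left(-334\right) = \left(\frac{121}{6} + \frac{1}{-9 + \left(-5 - 9\right)^{2}}\right) \left(-334\right) = \left(\frac{121}{6} + \frac{1}{-9 + \left(-14\right)^{2}}\right) \left(-334\right) = \left(\frac{121}{6} + \frac{1}{-9 + 196}\right) \left(-334\right) = \left(\frac{121}{6} + \frac{1}{187}\right) \left(-334\right) = \frac{22633}{1122} \left(-334\right) = - \frac{3779711}{561}$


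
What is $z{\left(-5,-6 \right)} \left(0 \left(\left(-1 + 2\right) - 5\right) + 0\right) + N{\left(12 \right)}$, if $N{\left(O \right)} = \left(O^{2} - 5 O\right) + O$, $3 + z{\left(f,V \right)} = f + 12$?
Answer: $96$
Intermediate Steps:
$z{\left(f,V \right)} = 9 + f$ ($z{\left(f,V \right)} = -3 + \left(f + 12\right) = -3 + \left(12 + f\right) = 9 + f$)
$N{\left(O \right)} = O^{2} - 4 O$
$z{\left(-5,-6 \right)} \left(0 \left(\left(-1 + 2\right) - 5\right) + 0\right) + N{\left(12 \right)} = \left(9 - 5\right) \left(0 \left(\left(-1 + 2\right) - 5\right) + 0\right) + 12 \left(-4 + 12\right) = 4 \left(0 \left(1 - 5\right) + 0\right) + 12 \cdot 8 = 4 \left(0 \left(-4\right) + 0\right) + 96 = 4 \left(0 + 0\right) + 96 = 4 \cdot 0 + 96 = 0 + 96 = 96$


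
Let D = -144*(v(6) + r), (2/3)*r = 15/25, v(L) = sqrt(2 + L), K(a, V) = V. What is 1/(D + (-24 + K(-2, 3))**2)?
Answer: -865/191439 - 800*sqrt(2)/191439 ≈ -0.010428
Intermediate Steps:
r = 9/10 (r = 3*(15/25)/2 = 3*(15*(1/25))/2 = (3/2)*(3/5) = 9/10 ≈ 0.90000)
D = -648/5 - 288*sqrt(2) (D = -144*(sqrt(2 + 6) + 9/10) = -144*(sqrt(8) + 9/10) = -144*(2*sqrt(2) + 9/10) = -144*(9/10 + 2*sqrt(2)) = -648/5 - 288*sqrt(2) ≈ -536.89)
1/(D + (-24 + K(-2, 3))**2) = 1/((-648/5 - 288*sqrt(2)) + (-24 + 3)**2) = 1/((-648/5 - 288*sqrt(2)) + (-21)**2) = 1/((-648/5 - 288*sqrt(2)) + 441) = 1/(1557/5 - 288*sqrt(2))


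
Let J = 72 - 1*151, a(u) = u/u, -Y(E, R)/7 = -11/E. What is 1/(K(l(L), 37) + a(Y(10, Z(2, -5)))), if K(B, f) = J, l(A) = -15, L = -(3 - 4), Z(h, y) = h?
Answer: -1/78 ≈ -0.012821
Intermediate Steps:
Y(E, R) = 77/E (Y(E, R) = -(-77)/E = 77/E)
L = 1 (L = -1*(-1) = 1)
a(u) = 1
J = -79 (J = 72 - 151 = -79)
K(B, f) = -79
1/(K(l(L), 37) + a(Y(10, Z(2, -5)))) = 1/(-79 + 1) = 1/(-78) = -1/78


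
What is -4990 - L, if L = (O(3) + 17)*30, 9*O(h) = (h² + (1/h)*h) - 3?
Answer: -16570/3 ≈ -5523.3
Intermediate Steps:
O(h) = -2/9 + h²/9 (O(h) = ((h² + (1/h)*h) - 3)/9 = ((h² + h/h) - 3)/9 = ((h² + 1) - 3)/9 = ((1 + h²) - 3)/9 = (-2 + h²)/9 = -2/9 + h²/9)
L = 1600/3 (L = ((-2/9 + (⅑)*3²) + 17)*30 = ((-2/9 + (⅑)*9) + 17)*30 = ((-2/9 + 1) + 17)*30 = (7/9 + 17)*30 = (160/9)*30 = 1600/3 ≈ 533.33)
-4990 - L = -4990 - 1*1600/3 = -4990 - 1600/3 = -16570/3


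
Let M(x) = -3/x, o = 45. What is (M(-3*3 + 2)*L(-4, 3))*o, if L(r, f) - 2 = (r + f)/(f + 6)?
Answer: 255/7 ≈ 36.429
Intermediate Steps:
L(r, f) = 2 + (f + r)/(6 + f) (L(r, f) = 2 + (r + f)/(f + 6) = 2 + (f + r)/(6 + f))
(M(-3*3 + 2)*L(-4, 3))*o = ((-3/(-3*3 + 2))*((12 - 4 + 3*3)/(6 + 3)))*45 = ((-3/(-9 + 2))*((12 - 4 + 9)/9))*45 = ((-3/(-7))*((⅑)*17))*45 = (-3*(-⅐)*(17/9))*45 = ((3/7)*(17/9))*45 = (17/21)*45 = 255/7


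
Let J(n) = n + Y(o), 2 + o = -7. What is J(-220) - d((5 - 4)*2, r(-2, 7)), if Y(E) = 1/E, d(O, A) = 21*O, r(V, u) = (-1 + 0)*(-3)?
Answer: -2359/9 ≈ -262.11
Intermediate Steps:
o = -9 (o = -2 - 7 = -9)
r(V, u) = 3 (r(V, u) = -1*(-3) = 3)
J(n) = -1/9 + n (J(n) = n + 1/(-9) = n - 1/9 = -1/9 + n)
J(-220) - d((5 - 4)*2, r(-2, 7)) = (-1/9 - 220) - 21*(5 - 4)*2 = -1981/9 - 21*1*2 = -1981/9 - 21*2 = -1981/9 - 1*42 = -1981/9 - 42 = -2359/9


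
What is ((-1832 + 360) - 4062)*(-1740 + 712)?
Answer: 5688952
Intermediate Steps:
((-1832 + 360) - 4062)*(-1740 + 712) = (-1472 - 4062)*(-1028) = -5534*(-1028) = 5688952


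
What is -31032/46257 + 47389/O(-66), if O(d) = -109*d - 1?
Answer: 656286599/110908867 ≈ 5.9174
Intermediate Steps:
O(d) = -1 - 109*d
-31032/46257 + 47389/O(-66) = -31032/46257 + 47389/(-1 - 109*(-66)) = -31032*1/46257 + 47389/(-1 + 7194) = -10344/15419 + 47389/7193 = 656286599/110908867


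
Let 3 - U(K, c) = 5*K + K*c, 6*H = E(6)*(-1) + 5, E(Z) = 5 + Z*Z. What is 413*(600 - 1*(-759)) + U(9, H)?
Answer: 561279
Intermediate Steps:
E(Z) = 5 + Z**2
H = -6 (H = ((5 + 6**2)*(-1) + 5)/6 = ((5 + 36)*(-1) + 5)/6 = (41*(-1) + 5)/6 = (-41 + 5)/6 = (1/6)*(-36) = -6)
U(K, c) = 3 - 5*K - K*c (U(K, c) = 3 - (5*K + K*c) = 3 + (-5*K - K*c) = 3 - 5*K - K*c)
413*(600 - 1*(-759)) + U(9, H) = 413*(600 - 1*(-759)) + (3 - 5*9 - 1*9*(-6)) = 413*(600 + 759) + (3 - 45 + 54) = 413*1359 + 12 = 561267 + 12 = 561279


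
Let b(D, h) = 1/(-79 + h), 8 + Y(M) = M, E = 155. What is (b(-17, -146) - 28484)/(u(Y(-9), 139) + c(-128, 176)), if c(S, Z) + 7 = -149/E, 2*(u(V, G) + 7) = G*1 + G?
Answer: -198675931/865170 ≈ -229.64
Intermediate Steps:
Y(M) = -8 + M
u(V, G) = -7 + G (u(V, G) = -7 + (G*1 + G)/2 = -7 + (G + G)/2 = -7 + (2*G)/2 = -7 + G)
c(S, Z) = -1234/155 (c(S, Z) = -7 - 149/155 = -1234/155)
(b(-17, -146) - 28484)/(u(Y(-9), 139) + c(-128, 176)) = (1/(-79 - 146) - 28484)/((-7 + 139) - 1234/155) = (1/(-225) - 28484)/(132 - 1234/155) = (-1/225 - 28484)/(19226/155) = -6408901/225*155/19226 = -198675931/865170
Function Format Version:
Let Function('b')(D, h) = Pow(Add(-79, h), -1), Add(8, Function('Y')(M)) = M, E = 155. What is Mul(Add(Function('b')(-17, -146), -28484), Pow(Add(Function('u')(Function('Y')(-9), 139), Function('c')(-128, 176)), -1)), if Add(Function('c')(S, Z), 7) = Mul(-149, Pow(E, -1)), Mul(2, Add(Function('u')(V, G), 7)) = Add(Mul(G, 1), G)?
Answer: Rational(-198675931, 865170) ≈ -229.64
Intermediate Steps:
Function('Y')(M) = Add(-8, M)
Function('u')(V, G) = Add(-7, G) (Function('u')(V, G) = Add(-7, Mul(Rational(1, 2), Add(Mul(G, 1), G))) = Add(-7, Mul(Rational(1, 2), Add(G, G))) = Add(-7, Mul(Rational(1, 2), Mul(2, G))) = Add(-7, G))
Function('c')(S, Z) = Rational(-1234, 155) (Function('c')(S, Z) = Add(-7, Mul(-149, Pow(155, -1))) = Add(-7, Mul(-149, Rational(1, 155))) = Add(-7, Rational(-149, 155)) = Rational(-1234, 155))
Mul(Add(Function('b')(-17, -146), -28484), Pow(Add(Function('u')(Function('Y')(-9), 139), Function('c')(-128, 176)), -1)) = Mul(Add(Pow(Add(-79, -146), -1), -28484), Pow(Add(Add(-7, 139), Rational(-1234, 155)), -1)) = Mul(Add(Pow(-225, -1), -28484), Pow(Add(132, Rational(-1234, 155)), -1)) = Mul(Add(Rational(-1, 225), -28484), Pow(Rational(19226, 155), -1)) = Mul(Rational(-6408901, 225), Rational(155, 19226)) = Rational(-198675931, 865170)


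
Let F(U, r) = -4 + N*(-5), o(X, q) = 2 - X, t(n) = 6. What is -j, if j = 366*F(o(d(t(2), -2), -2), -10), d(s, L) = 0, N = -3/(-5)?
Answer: 2562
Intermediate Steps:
N = 3/5 (N = -3*(-1/5) = 3/5 ≈ 0.60000)
F(U, r) = -7 (F(U, r) = -4 + (3/5)*(-5) = -4 - 3 = -7)
j = -2562 (j = 366*(-7) = -2562)
-j = -1*(-2562) = 2562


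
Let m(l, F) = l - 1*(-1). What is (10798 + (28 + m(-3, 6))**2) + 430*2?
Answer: 12334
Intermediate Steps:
m(l, F) = 1 + l (m(l, F) = l + 1 = 1 + l)
(10798 + (28 + m(-3, 6))**2) + 430*2 = (10798 + (28 + (1 - 3))**2) + 430*2 = (10798 + (28 - 2)**2) + 860 = (10798 + 26**2) + 860 = (10798 + 676) + 860 = 11474 + 860 = 12334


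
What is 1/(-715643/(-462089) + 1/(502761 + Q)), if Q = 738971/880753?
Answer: 204617167078670356/316893566744849589 ≈ 0.64570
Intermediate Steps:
Q = 738971/880753 (Q = 738971*(1/880753) = 738971/880753 ≈ 0.83902)
1/(-715643/(-462089) + 1/(502761 + Q)) = 1/(-715643/(-462089) + 1/(502761 + 738971/880753)) = 1/(-715643*(-1/462089) + 1/(442808998004/880753)) = 1/(715643/462089 + 880753/442808998004) = 1/(316893566744849589/204617167078670356) = 204617167078670356/316893566744849589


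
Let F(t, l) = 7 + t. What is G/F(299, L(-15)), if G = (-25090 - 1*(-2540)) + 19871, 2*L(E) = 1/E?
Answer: -893/102 ≈ -8.7549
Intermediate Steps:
L(E) = 1/(2*E)
G = -2679 (G = (-25090 + 2540) + 19871 = -22550 + 19871 = -2679)
G/F(299, L(-15)) = -2679/(7 + 299) = -2679/306 = -2679*1/306 = -893/102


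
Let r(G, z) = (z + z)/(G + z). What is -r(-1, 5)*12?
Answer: -30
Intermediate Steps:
r(G, z) = 2*z/(G + z) (r(G, z) = (2*z)/(G + z) = 2*z/(G + z))
-r(-1, 5)*12 = -2*5/(-1 + 5)*12 = -2*5/4*12 = -1*5/2*12 = -5/2*12 = -30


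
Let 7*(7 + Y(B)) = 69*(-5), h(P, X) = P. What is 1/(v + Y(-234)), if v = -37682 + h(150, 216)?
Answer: -7/263118 ≈ -2.6604e-5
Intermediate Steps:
Y(B) = -394/7 (Y(B) = -7 + (69*(-5))/7 = -7 + (1/7)*(-345) = -7 - 345/7 = -394/7)
v = -37532 (v = -37682 + 150 = -37532)
1/(v + Y(-234)) = 1/(-37532 - 394/7) = 1/(-263118/7) = -7/263118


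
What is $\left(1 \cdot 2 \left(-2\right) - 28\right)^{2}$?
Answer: $1024$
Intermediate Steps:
$\left(1 \cdot 2 \left(-2\right) - 28\right)^{2} = \left(1 \left(-4\right) - 28\right)^{2} = \left(-4 - 28\right)^{2} = \left(-32\right)^{2} = 1024$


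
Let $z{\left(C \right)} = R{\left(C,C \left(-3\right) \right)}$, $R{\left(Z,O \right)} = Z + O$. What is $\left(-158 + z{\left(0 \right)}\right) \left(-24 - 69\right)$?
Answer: $14694$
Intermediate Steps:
$R{\left(Z,O \right)} = O + Z$
$z{\left(C \right)} = - 2 C$ ($z{\left(C \right)} = C \left(-3\right) + C = - 3 C + C = - 2 C$)
$\left(-158 + z{\left(0 \right)}\right) \left(-24 - 69\right) = \left(-158 - 0\right) \left(-24 - 69\right) = \left(-158 + 0\right) \left(-24 - 69\right) = \left(-158\right) \left(-93\right) = 14694$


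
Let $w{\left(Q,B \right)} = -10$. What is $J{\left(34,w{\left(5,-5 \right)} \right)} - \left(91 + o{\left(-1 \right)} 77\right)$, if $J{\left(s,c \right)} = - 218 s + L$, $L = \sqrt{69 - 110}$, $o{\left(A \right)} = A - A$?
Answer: $-7503 + i \sqrt{41} \approx -7503.0 + 6.4031 i$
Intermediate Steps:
$o{\left(A \right)} = 0$
$L = i \sqrt{41}$ ($L = \sqrt{-41} = i \sqrt{41} \approx 6.4031 i$)
$J{\left(s,c \right)} = - 218 s + i \sqrt{41}$
$J{\left(34,w{\left(5,-5 \right)} \right)} - \left(91 + o{\left(-1 \right)} 77\right) = \left(\left(-218\right) 34 + i \sqrt{41}\right) - \left(91 + 0 \cdot 77\right) = \left(-7412 + i \sqrt{41}\right) - \left(91 + 0\right) = \left(-7412 + i \sqrt{41}\right) - 91 = -7503 + i \sqrt{41}$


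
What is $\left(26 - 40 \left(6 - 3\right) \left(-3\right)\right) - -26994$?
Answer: $27380$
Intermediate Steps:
$\left(26 - 40 \left(6 - 3\right) \left(-3\right)\right) - -26994 = \left(26 - 40 \cdot 3 \left(-3\right)\right) + 26994 = \left(26 - -360\right) + 26994 = \left(26 + 360\right) + 26994 = 386 + 26994 = 27380$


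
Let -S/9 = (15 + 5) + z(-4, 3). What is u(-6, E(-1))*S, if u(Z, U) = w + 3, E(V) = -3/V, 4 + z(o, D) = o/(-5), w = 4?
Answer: -5292/5 ≈ -1058.4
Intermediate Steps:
z(o, D) = -4 - o/5 (z(o, D) = -4 + o/(-5) = -4 + o*(-⅕) = -4 - o/5)
S = -756/5 (S = -9*((15 + 5) + (-4 - ⅕*(-4))) = -9*(20 + (-4 + ⅘)) = -9*(20 - 16/5) = -9*84/5 = -756/5 ≈ -151.20)
u(Z, U) = 7 (u(Z, U) = 4 + 3 = 7)
u(-6, E(-1))*S = 7*(-756/5) = -5292/5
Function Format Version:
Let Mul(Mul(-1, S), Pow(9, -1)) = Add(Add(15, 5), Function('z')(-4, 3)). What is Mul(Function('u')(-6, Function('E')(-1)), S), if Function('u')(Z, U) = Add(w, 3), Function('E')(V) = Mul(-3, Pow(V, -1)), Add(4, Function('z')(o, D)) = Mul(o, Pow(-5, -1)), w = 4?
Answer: Rational(-5292, 5) ≈ -1058.4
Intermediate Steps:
Function('z')(o, D) = Add(-4, Mul(Rational(-1, 5), o)) (Function('z')(o, D) = Add(-4, Mul(o, Pow(-5, -1))) = Add(-4, Mul(o, Rational(-1, 5))) = Add(-4, Mul(Rational(-1, 5), o)))
S = Rational(-756, 5) (S = Mul(-9, Add(Add(15, 5), Add(-4, Mul(Rational(-1, 5), -4)))) = Mul(-9, Add(20, Add(-4, Rational(4, 5)))) = Mul(-9, Add(20, Rational(-16, 5))) = Mul(-9, Rational(84, 5)) = Rational(-756, 5) ≈ -151.20)
Function('u')(Z, U) = 7 (Function('u')(Z, U) = Add(4, 3) = 7)
Mul(Function('u')(-6, Function('E')(-1)), S) = Mul(7, Rational(-756, 5)) = Rational(-5292, 5)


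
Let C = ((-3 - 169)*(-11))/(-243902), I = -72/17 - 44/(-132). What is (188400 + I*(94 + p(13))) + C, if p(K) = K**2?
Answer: 1165371390667/6219501 ≈ 1.8737e+5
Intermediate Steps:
I = -199/51 (I = -72*1/17 - 44*(-1/132) = -72/17 + 1/3 = -199/51 ≈ -3.9020)
C = -946/121951 (C = -172*(-11)*(-1/243902) = 1892*(-1/243902) = -946/121951 ≈ -0.0077572)
(188400 + I*(94 + p(13))) + C = (188400 - 199*(94 + 13**2)/51) - 946/121951 = (188400 - 199*(94 + 169)/51) - 946/121951 = (188400 - 199/51*263) - 946/121951 = (188400 - 52337/51) - 946/121951 = 9556063/51 - 946/121951 = 1165371390667/6219501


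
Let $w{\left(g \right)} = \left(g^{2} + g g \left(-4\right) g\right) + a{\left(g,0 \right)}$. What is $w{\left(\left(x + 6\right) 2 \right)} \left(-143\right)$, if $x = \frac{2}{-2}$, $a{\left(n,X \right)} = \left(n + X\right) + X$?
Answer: $556270$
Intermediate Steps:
$a{\left(n,X \right)} = n + 2 X$ ($a{\left(n,X \right)} = \left(X + n\right) + X = n + 2 X$)
$x = -1$ ($x = 2 \left(- \frac{1}{2}\right) = -1$)
$w{\left(g \right)} = g + g^{2} - 4 g^{3}$ ($w{\left(g \right)} = \left(g^{2} + g g \left(-4\right) g\right) + \left(g + 2 \cdot 0\right) = \left(g^{2} + g^{2} \left(-4\right) g\right) + \left(g + 0\right) = \left(g^{2} + - 4 g^{2} g\right) + g = \left(g^{2} - 4 g^{3}\right) + g = g + g^{2} - 4 g^{3}$)
$w{\left(\left(x + 6\right) 2 \right)} \left(-143\right) = \left(-1 + 6\right) 2 \left(1 + \left(-1 + 6\right) 2 - 4 \left(\left(-1 + 6\right) 2\right)^{2}\right) \left(-143\right) = 5 \cdot 2 \left(1 + 5 \cdot 2 - 4 \left(5 \cdot 2\right)^{2}\right) \left(-143\right) = 10 \left(1 + 10 - 4 \cdot 10^{2}\right) \left(-143\right) = 10 \left(1 + 10 - 400\right) \left(-143\right) = 10 \left(-389\right) \left(-143\right) = \left(-3890\right) \left(-143\right) = 556270$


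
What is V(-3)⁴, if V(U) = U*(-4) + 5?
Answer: 83521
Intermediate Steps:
V(U) = 5 - 4*U (V(U) = -4*U + 5 = 5 - 4*U)
V(-3)⁴ = (5 - 4*(-3))⁴ = (5 + 12)⁴ = 17⁴ = 83521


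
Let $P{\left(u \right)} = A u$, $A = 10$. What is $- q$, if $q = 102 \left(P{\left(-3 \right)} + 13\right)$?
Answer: $1734$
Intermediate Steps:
$P{\left(u \right)} = 10 u$
$q = -1734$ ($q = 102 \left(10 \left(-3\right) + 13\right) = 102 \left(-30 + 13\right) = 102 \left(-17\right) = -1734$)
$- q = \left(-1\right) \left(-1734\right) = 1734$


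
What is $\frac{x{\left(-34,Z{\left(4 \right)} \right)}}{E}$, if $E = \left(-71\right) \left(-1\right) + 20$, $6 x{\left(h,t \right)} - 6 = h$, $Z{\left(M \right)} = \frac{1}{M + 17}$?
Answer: $- \frac{2}{39} \approx -0.051282$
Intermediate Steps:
$Z{\left(M \right)} = \frac{1}{17 + M}$
$x{\left(h,t \right)} = 1 + \frac{h}{6}$
$E = 91$ ($E = 71 + 20 = 91$)
$\frac{x{\left(-34,Z{\left(4 \right)} \right)}}{E} = \frac{1 + \frac{1}{6} \left(-34\right)}{91} = \left(1 - \frac{17}{3}\right) \frac{1}{91} = \left(- \frac{14}{3}\right) \frac{1}{91} = - \frac{2}{39}$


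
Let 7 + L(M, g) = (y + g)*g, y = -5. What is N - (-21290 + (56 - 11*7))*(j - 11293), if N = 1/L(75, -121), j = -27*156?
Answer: -5035377891144/15239 ≈ -3.3043e+8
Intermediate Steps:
L(M, g) = -7 + g*(-5 + g) (L(M, g) = -7 + (-5 + g)*g = -7 + g*(-5 + g))
j = -4212
N = 1/15239 (N = 1/(-7 + (-121)² - 5*(-121)) = 1/(-7 + 14641 + 605) = 1/15239 ≈ 6.5621e-5)
N - (-21290 + (56 - 11*7))*(j - 11293) = 1/15239 - (-21290 + (56 - 11*7))*(-4212 - 11293) = 1/15239 - (-21290 + (56 - 77))*(-15505) = 1/15239 - (-21290 - 21)*(-15505) = 1/15239 - (-21311)*(-15505) = 1/15239 - 1*330427055 = 1/15239 - 330427055 = -5035377891144/15239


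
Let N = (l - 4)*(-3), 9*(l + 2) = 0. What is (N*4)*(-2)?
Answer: -144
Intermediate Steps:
l = -2 (l = -2 + (1/9)*0 = -2 + 0 = -2)
N = 18 (N = (-2 - 4)*(-3) = -6*(-3) = 18)
(N*4)*(-2) = (18*4)*(-2) = 72*(-2) = -144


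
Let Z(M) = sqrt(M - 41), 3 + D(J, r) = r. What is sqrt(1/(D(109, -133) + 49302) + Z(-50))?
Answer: sqrt(49166 + 2417295556*I*sqrt(91))/49166 ≈ 2.184 + 2.184*I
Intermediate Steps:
D(J, r) = -3 + r
Z(M) = sqrt(-41 + M)
sqrt(1/(D(109, -133) + 49302) + Z(-50)) = sqrt(1/((-3 - 133) + 49302) + sqrt(-41 - 50)) = sqrt(1/(-136 + 49302) + sqrt(-91)) = sqrt(1/49166 + I*sqrt(91))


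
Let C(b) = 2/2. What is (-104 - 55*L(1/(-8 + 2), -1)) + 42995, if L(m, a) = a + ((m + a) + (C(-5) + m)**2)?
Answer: 1546991/36 ≈ 42972.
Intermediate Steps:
C(b) = 1 (C(b) = 2*(1/2) = 1)
L(m, a) = m + (1 + m)**2 + 2*a (L(m, a) = a + ((m + a) + (1 + m)**2) = a + ((a + m) + (1 + m)**2) = a + (a + m + (1 + m)**2) = m + (1 + m)**2 + 2*a)
(-104 - 55*L(1/(-8 + 2), -1)) + 42995 = (-104 - 55*(1/(-8 + 2) + (1 + 1/(-8 + 2))**2 + 2*(-1))) + 42995 = (-104 - 55*(1/(-6) + (1 + 1/(-6))**2 - 2)) + 42995 = (-104 - 55*(-1/6 + (1 - 1/6)**2 - 2)) + 42995 = (-104 - 55*(-1/6 + (5/6)**2 - 2)) + 42995 = (-104 - 55*(-1/6 + 25/36 - 2)) + 42995 = (-104 - 55*(-53/36)) + 42995 = (-104 + 2915/36) + 42995 = -829/36 + 42995 = 1546991/36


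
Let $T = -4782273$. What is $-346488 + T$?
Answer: $-5128761$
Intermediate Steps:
$-346488 + T = -346488 - 4782273 = -5128761$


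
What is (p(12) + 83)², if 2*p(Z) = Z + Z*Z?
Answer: 25921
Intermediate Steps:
p(Z) = Z/2 + Z²/2 (p(Z) = (Z + Z*Z)/2 = (Z + Z²)/2 = Z/2 + Z²/2)
(p(12) + 83)² = ((½)*12*(1 + 12) + 83)² = ((½)*12*13 + 83)² = (78 + 83)² = 161² = 25921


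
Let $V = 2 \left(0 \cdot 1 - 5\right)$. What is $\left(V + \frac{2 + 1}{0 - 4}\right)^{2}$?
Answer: $\frac{1849}{16} \approx 115.56$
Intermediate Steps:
$V = -10$ ($V = 2 \left(0 - 5\right) = 2 \left(-5\right) = -10$)
$\left(V + \frac{2 + 1}{0 - 4}\right)^{2} = \left(-10 + \frac{2 + 1}{0 - 4}\right)^{2} = \left(-10 + \frac{3}{-4}\right)^{2} = \left(-10 + 3 \left(- \frac{1}{4}\right)\right)^{2} = \left(-10 - \frac{3}{4}\right)^{2} = \left(- \frac{43}{4}\right)^{2} = \frac{1849}{16}$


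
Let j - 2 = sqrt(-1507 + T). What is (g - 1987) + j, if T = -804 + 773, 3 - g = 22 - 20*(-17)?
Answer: -2344 + I*sqrt(1538) ≈ -2344.0 + 39.217*I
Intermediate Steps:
g = -359 (g = 3 - (22 - 20*(-17)) = 3 - (22 + 340) = 3 - 1*362 = 3 - 362 = -359)
T = -31
j = 2 + I*sqrt(1538) (j = 2 + sqrt(-1507 - 31) = 2 + sqrt(-1538) = 2 + I*sqrt(1538) ≈ 2.0 + 39.217*I)
(g - 1987) + j = (-359 - 1987) + (2 + I*sqrt(1538)) = -2346 + (2 + I*sqrt(1538)) = -2344 + I*sqrt(1538)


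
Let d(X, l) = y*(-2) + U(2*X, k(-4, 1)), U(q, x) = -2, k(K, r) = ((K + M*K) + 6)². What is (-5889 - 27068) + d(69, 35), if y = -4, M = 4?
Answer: -32951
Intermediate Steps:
k(K, r) = (6 + 5*K)² (k(K, r) = ((K + 4*K) + 6)² = (5*K + 6)² = (6 + 5*K)²)
d(X, l) = 6 (d(X, l) = -4*(-2) - 2 = 8 - 2 = 6)
(-5889 - 27068) + d(69, 35) = (-5889 - 27068) + 6 = -32957 + 6 = -32951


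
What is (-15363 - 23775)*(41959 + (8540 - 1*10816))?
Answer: -1553113254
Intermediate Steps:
(-15363 - 23775)*(41959 + (8540 - 1*10816)) = -39138*(41959 + (8540 - 10816)) = -39138*(41959 - 2276) = -39138*39683 = -1553113254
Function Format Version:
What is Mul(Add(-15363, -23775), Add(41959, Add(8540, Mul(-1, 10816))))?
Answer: -1553113254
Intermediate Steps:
Mul(Add(-15363, -23775), Add(41959, Add(8540, Mul(-1, 10816)))) = Mul(-39138, Add(41959, Add(8540, -10816))) = Mul(-39138, Add(41959, -2276)) = Mul(-39138, 39683) = -1553113254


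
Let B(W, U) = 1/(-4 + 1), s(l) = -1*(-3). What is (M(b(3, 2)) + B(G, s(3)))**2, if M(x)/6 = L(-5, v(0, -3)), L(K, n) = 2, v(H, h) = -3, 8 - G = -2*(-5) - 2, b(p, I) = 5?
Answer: 1225/9 ≈ 136.11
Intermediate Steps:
s(l) = 3
G = 0 (G = 8 - (-2*(-5) - 2) = 8 - (10 - 2) = 8 - 1*8 = 8 - 8 = 0)
B(W, U) = -1/3 (B(W, U) = 1/(-3) = -1/3)
M(x) = 12 (M(x) = 6*2 = 12)
(M(b(3, 2)) + B(G, s(3)))**2 = (12 - 1/3)**2 = (35/3)**2 = 1225/9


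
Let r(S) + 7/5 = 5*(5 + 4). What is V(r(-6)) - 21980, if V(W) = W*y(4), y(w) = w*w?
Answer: -106412/5 ≈ -21282.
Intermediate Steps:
y(w) = w²
r(S) = 218/5 (r(S) = -7/5 + 5*(5 + 4) = -7/5 + 5*9 = -7/5 + 45 = 218/5)
V(W) = 16*W (V(W) = W*4² = W*16 = 16*W)
V(r(-6)) - 21980 = 16*(218/5) - 21980 = 3488/5 - 21980 = -106412/5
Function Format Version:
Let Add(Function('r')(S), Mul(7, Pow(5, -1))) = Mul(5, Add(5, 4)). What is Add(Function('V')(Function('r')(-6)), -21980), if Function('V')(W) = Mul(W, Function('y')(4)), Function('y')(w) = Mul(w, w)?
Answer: Rational(-106412, 5) ≈ -21282.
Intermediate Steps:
Function('y')(w) = Pow(w, 2)
Function('r')(S) = Rational(218, 5) (Function('r')(S) = Add(Rational(-7, 5), Mul(5, Add(5, 4))) = Add(Rational(-7, 5), Mul(5, 9)) = Add(Rational(-7, 5), 45) = Rational(218, 5))
Function('V')(W) = Mul(16, W) (Function('V')(W) = Mul(W, Pow(4, 2)) = Mul(W, 16) = Mul(16, W))
Add(Function('V')(Function('r')(-6)), -21980) = Add(Mul(16, Rational(218, 5)), -21980) = Add(Rational(3488, 5), -21980) = Rational(-106412, 5)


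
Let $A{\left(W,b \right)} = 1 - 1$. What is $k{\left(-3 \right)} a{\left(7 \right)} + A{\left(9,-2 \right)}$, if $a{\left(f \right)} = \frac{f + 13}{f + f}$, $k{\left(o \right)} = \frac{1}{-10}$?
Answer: $- \frac{1}{7} \approx -0.14286$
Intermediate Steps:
$A{\left(W,b \right)} = 0$ ($A{\left(W,b \right)} = 1 - 1 = 0$)
$k{\left(o \right)} = - \frac{1}{10}$
$a{\left(f \right)} = \frac{13 + f}{2 f}$
$k{\left(-3 \right)} a{\left(7 \right)} + A{\left(9,-2 \right)} = - \frac{\frac{1}{2} \cdot \frac{1}{7} \left(13 + 7\right)}{10} + 0 = - \frac{\frac{1}{2} \cdot \frac{1}{7} \cdot 20}{10} + 0 = \left(- \frac{1}{10}\right) \frac{10}{7} + 0 = - \frac{1}{7} + 0 = - \frac{1}{7}$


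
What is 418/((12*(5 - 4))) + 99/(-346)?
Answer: 17930/519 ≈ 34.547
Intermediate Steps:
418/((12*(5 - 4))) + 99/(-346) = 418/((12*1)) + 99*(-1/346) = 418/12 - 99/346 = 418*(1/12) - 99/346 = 209/6 - 99/346 = 17930/519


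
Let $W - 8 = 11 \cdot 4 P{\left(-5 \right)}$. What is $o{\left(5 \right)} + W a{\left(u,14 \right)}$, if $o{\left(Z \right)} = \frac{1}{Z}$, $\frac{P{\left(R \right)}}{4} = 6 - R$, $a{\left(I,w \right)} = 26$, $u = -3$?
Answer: $\frac{252721}{5} \approx 50544.0$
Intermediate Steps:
$P{\left(R \right)} = 24 - 4 R$ ($P{\left(R \right)} = 4 \left(6 - R\right) = 24 - 4 R$)
$W = 1944$ ($W = 8 + 11 \cdot 4 \left(24 - -20\right) = 8 + 44 \left(24 + 20\right) = 8 + 44 \cdot 44 = 8 + 1936 = 1944$)
$o{\left(5 \right)} + W a{\left(u,14 \right)} = \frac{1}{5} + 1944 \cdot 26 = \frac{1}{5} + 50544 = \frac{252721}{5}$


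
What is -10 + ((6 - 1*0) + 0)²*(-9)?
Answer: -334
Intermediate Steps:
-10 + ((6 - 1*0) + 0)²*(-9) = -10 + ((6 + 0) + 0)²*(-9) = -10 + (6 + 0)²*(-9) = -10 + 6²*(-9) = -10 + 36*(-9) = -10 - 324 = -334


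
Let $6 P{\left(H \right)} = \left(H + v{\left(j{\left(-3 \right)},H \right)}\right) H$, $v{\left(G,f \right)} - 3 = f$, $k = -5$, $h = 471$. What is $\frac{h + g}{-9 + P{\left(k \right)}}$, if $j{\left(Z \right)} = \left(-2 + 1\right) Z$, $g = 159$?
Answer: $- \frac{3780}{19} \approx -198.95$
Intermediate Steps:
$j{\left(Z \right)} = - Z$
$v{\left(G,f \right)} = 3 + f$
$P{\left(H \right)} = \frac{H \left(3 + 2 H\right)}{6}$ ($P{\left(H \right)} = \frac{\left(H + \left(3 + H\right)\right) H}{6} = \frac{\left(3 + 2 H\right) H}{6} = \frac{H \left(3 + 2 H\right)}{6}$)
$\frac{h + g}{-9 + P{\left(k \right)}} = \frac{471 + 159}{-9 + \frac{1}{6} \left(-5\right) \left(3 + 2 \left(-5\right)\right)} = \frac{630}{-9 + \frac{1}{6} \left(-5\right) \left(3 - 10\right)} = \frac{630}{-9 + \frac{1}{6} \left(-5\right) \left(-7\right)} = \frac{630}{-9 + \frac{35}{6}} = \frac{630}{- \frac{19}{6}} = 630 \left(- \frac{6}{19}\right) = - \frac{3780}{19}$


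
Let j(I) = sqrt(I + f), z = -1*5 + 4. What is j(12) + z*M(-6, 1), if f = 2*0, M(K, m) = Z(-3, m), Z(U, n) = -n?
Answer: 1 + 2*sqrt(3) ≈ 4.4641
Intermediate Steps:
M(K, m) = -m
z = -1 (z = -5 + 4 = -1)
f = 0
j(I) = sqrt(I) (j(I) = sqrt(I + 0) = sqrt(I))
j(12) + z*M(-6, 1) = sqrt(12) - (-1) = 2*sqrt(3) - 1*(-1) = 2*sqrt(3) + 1 = 1 + 2*sqrt(3)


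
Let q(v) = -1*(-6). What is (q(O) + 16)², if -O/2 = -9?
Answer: 484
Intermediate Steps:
O = 18 (O = -2*(-9) = 18)
q(v) = 6
(q(O) + 16)² = (6 + 16)² = 22² = 484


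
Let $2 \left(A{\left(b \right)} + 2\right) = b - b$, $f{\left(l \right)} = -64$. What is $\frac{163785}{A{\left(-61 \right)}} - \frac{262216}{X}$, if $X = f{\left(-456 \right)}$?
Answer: $- \frac{622363}{8} \approx -77795.0$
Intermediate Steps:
$X = -64$
$A{\left(b \right)} = -2$ ($A{\left(b \right)} = -2 + \frac{b - b}{2} = -2 + \frac{1}{2} \cdot 0 = -2 + 0 = -2$)
$\frac{163785}{A{\left(-61 \right)}} - \frac{262216}{X} = \frac{163785}{-2} - \frac{262216}{-64} = 163785 \left(- \frac{1}{2}\right) - - \frac{32777}{8} = - \frac{163785}{2} + \frac{32777}{8} = - \frac{622363}{8}$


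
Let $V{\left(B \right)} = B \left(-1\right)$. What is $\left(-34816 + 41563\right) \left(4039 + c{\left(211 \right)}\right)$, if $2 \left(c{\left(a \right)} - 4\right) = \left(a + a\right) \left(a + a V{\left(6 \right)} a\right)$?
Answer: $-379957453434$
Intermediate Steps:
$V{\left(B \right)} = - B$
$c{\left(a \right)} = 4 + a \left(a - 6 a^{2}\right)$ ($c{\left(a \right)} = 4 + \frac{\left(a + a\right) \left(a + a \left(\left(-1\right) 6\right) a\right)}{2} = 4 + \frac{2 a \left(a + a \left(-6\right) a\right)}{2} = 4 + \frac{2 a \left(a + - 6 a a\right)}{2} = 4 + \frac{2 a \left(a - 6 a^{2}\right)}{2} = 4 + a \left(a - 6 a^{2}\right)$)
$\left(-34816 + 41563\right) \left(4039 + c{\left(211 \right)}\right) = \left(-34816 + 41563\right) \left(4039 + \left(4 + 211^{2} - 6 \cdot 211^{3}\right)\right) = 6747 \left(4039 + \left(4 + 44521 - 56363586\right)\right) = 6747 \left(4039 - 56319061\right) = 6747 \left(-56315022\right) = -379957453434$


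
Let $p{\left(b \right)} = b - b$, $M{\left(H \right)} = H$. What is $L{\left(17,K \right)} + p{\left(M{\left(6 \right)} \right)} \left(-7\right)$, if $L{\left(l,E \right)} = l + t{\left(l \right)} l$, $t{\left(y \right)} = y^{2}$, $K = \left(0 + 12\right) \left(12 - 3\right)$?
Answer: $4930$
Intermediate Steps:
$K = 108$ ($K = 12 \cdot 9 = 108$)
$p{\left(b \right)} = 0$
$L{\left(l,E \right)} = l + l^{3}$ ($L{\left(l,E \right)} = l + l^{2} l = l + l^{3}$)
$L{\left(17,K \right)} + p{\left(M{\left(6 \right)} \right)} \left(-7\right) = \left(17 + 17^{3}\right) + 0 \left(-7\right) = \left(17 + 4913\right) + 0 = 4930 + 0 = 4930$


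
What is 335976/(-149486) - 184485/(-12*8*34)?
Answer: 4413549841/81320384 ≈ 54.274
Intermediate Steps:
335976/(-149486) - 184485/(-12*8*34) = 335976*(-1/149486) - 184485/((-96*34)) = -167988/74743 - 184485/(-3264) = -167988/74743 - 184485*(-1/3264) = -167988/74743 + 61495/1088 = 4413549841/81320384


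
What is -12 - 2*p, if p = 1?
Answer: -14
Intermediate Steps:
-12 - 2*p = -12 - 2*1 = -12 - 2 = -14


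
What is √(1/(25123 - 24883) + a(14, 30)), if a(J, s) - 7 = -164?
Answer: I*√565185/60 ≈ 12.53*I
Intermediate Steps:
a(J, s) = -157 (a(J, s) = 7 - 164 = -157)
√(1/(25123 - 24883) + a(14, 30)) = √(1/(25123 - 24883) - 157) = √(1/240 - 157) = √(-37679/240) = I*√565185/60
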